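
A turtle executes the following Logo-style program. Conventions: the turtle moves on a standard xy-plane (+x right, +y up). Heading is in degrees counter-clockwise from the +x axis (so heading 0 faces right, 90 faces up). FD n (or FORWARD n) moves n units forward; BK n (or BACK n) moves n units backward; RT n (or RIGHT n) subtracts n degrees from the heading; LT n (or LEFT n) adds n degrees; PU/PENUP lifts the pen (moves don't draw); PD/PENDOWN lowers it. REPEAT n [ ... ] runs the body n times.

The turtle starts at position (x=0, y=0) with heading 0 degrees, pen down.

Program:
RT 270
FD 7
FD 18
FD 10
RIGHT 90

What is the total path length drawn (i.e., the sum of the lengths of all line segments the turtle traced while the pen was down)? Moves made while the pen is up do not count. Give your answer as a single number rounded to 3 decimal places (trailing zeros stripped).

Executing turtle program step by step:
Start: pos=(0,0), heading=0, pen down
RT 270: heading 0 -> 90
FD 7: (0,0) -> (0,7) [heading=90, draw]
FD 18: (0,7) -> (0,25) [heading=90, draw]
FD 10: (0,25) -> (0,35) [heading=90, draw]
RT 90: heading 90 -> 0
Final: pos=(0,35), heading=0, 3 segment(s) drawn

Segment lengths:
  seg 1: (0,0) -> (0,7), length = 7
  seg 2: (0,7) -> (0,25), length = 18
  seg 3: (0,25) -> (0,35), length = 10
Total = 35

Answer: 35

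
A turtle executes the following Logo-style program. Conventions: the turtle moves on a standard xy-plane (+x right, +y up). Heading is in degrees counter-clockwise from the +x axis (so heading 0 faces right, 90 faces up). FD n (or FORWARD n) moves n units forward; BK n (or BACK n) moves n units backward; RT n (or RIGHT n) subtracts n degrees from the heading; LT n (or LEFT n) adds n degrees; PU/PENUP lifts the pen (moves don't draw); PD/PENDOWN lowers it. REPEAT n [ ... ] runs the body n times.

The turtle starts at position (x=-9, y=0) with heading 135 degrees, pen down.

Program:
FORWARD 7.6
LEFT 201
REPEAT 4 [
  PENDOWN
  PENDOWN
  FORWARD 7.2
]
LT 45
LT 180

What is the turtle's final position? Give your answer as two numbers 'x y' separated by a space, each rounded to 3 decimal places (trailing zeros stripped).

Executing turtle program step by step:
Start: pos=(-9,0), heading=135, pen down
FD 7.6: (-9,0) -> (-14.374,5.374) [heading=135, draw]
LT 201: heading 135 -> 336
REPEAT 4 [
  -- iteration 1/4 --
  PD: pen down
  PD: pen down
  FD 7.2: (-14.374,5.374) -> (-7.796,2.446) [heading=336, draw]
  -- iteration 2/4 --
  PD: pen down
  PD: pen down
  FD 7.2: (-7.796,2.446) -> (-1.219,-0.483) [heading=336, draw]
  -- iteration 3/4 --
  PD: pen down
  PD: pen down
  FD 7.2: (-1.219,-0.483) -> (5.359,-3.411) [heading=336, draw]
  -- iteration 4/4 --
  PD: pen down
  PD: pen down
  FD 7.2: (5.359,-3.411) -> (11.936,-6.34) [heading=336, draw]
]
LT 45: heading 336 -> 21
LT 180: heading 21 -> 201
Final: pos=(11.936,-6.34), heading=201, 5 segment(s) drawn

Answer: 11.936 -6.34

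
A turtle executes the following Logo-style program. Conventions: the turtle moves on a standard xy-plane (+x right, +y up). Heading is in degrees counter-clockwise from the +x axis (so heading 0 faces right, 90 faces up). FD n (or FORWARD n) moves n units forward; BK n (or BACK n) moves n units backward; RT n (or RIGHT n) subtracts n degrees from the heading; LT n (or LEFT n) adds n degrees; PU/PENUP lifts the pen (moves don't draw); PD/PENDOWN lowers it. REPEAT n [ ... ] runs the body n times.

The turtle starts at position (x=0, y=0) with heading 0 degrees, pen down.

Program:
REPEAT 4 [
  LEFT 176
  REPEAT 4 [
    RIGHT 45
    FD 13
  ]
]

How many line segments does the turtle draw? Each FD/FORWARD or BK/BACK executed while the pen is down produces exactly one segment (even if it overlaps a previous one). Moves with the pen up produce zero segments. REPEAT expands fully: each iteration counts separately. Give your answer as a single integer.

Executing turtle program step by step:
Start: pos=(0,0), heading=0, pen down
REPEAT 4 [
  -- iteration 1/4 --
  LT 176: heading 0 -> 176
  REPEAT 4 [
    -- iteration 1/4 --
    RT 45: heading 176 -> 131
    FD 13: (0,0) -> (-8.529,9.811) [heading=131, draw]
    -- iteration 2/4 --
    RT 45: heading 131 -> 86
    FD 13: (-8.529,9.811) -> (-7.622,22.78) [heading=86, draw]
    -- iteration 3/4 --
    RT 45: heading 86 -> 41
    FD 13: (-7.622,22.78) -> (2.189,31.308) [heading=41, draw]
    -- iteration 4/4 --
    RT 45: heading 41 -> 356
    FD 13: (2.189,31.308) -> (15.158,30.401) [heading=356, draw]
  ]
  -- iteration 2/4 --
  LT 176: heading 356 -> 172
  REPEAT 4 [
    -- iteration 1/4 --
    RT 45: heading 172 -> 127
    FD 13: (15.158,30.401) -> (7.334,40.784) [heading=127, draw]
    -- iteration 2/4 --
    RT 45: heading 127 -> 82
    FD 13: (7.334,40.784) -> (9.143,53.657) [heading=82, draw]
    -- iteration 3/4 --
    RT 45: heading 82 -> 37
    FD 13: (9.143,53.657) -> (19.526,61.481) [heading=37, draw]
    -- iteration 4/4 --
    RT 45: heading 37 -> 352
    FD 13: (19.526,61.481) -> (32.399,59.672) [heading=352, draw]
  ]
  -- iteration 3/4 --
  LT 176: heading 352 -> 168
  REPEAT 4 [
    -- iteration 1/4 --
    RT 45: heading 168 -> 123
    FD 13: (32.399,59.672) -> (25.319,70.574) [heading=123, draw]
    -- iteration 2/4 --
    RT 45: heading 123 -> 78
    FD 13: (25.319,70.574) -> (28.022,83.29) [heading=78, draw]
    -- iteration 3/4 --
    RT 45: heading 78 -> 33
    FD 13: (28.022,83.29) -> (38.924,90.371) [heading=33, draw]
    -- iteration 4/4 --
    RT 45: heading 33 -> 348
    FD 13: (38.924,90.371) -> (51.64,87.668) [heading=348, draw]
  ]
  -- iteration 4/4 --
  LT 176: heading 348 -> 164
  REPEAT 4 [
    -- iteration 1/4 --
    RT 45: heading 164 -> 119
    FD 13: (51.64,87.668) -> (45.338,99.038) [heading=119, draw]
    -- iteration 2/4 --
    RT 45: heading 119 -> 74
    FD 13: (45.338,99.038) -> (48.921,111.534) [heading=74, draw]
    -- iteration 3/4 --
    RT 45: heading 74 -> 29
    FD 13: (48.921,111.534) -> (60.291,117.837) [heading=29, draw]
    -- iteration 4/4 --
    RT 45: heading 29 -> 344
    FD 13: (60.291,117.837) -> (72.787,114.253) [heading=344, draw]
  ]
]
Final: pos=(72.787,114.253), heading=344, 16 segment(s) drawn
Segments drawn: 16

Answer: 16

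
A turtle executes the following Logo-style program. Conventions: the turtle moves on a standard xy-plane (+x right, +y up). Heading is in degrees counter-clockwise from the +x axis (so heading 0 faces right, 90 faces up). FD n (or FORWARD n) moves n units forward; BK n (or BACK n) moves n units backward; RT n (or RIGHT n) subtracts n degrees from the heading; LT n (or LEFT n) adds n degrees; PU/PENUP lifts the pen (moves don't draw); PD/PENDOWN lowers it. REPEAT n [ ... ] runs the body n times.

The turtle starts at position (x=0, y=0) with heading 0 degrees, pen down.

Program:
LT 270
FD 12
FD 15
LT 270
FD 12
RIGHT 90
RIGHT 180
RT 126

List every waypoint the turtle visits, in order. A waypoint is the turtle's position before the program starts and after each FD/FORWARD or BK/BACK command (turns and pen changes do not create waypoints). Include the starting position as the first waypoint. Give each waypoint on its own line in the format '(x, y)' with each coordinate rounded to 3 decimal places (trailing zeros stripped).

Executing turtle program step by step:
Start: pos=(0,0), heading=0, pen down
LT 270: heading 0 -> 270
FD 12: (0,0) -> (0,-12) [heading=270, draw]
FD 15: (0,-12) -> (0,-27) [heading=270, draw]
LT 270: heading 270 -> 180
FD 12: (0,-27) -> (-12,-27) [heading=180, draw]
RT 90: heading 180 -> 90
RT 180: heading 90 -> 270
RT 126: heading 270 -> 144
Final: pos=(-12,-27), heading=144, 3 segment(s) drawn
Waypoints (4 total):
(0, 0)
(0, -12)
(0, -27)
(-12, -27)

Answer: (0, 0)
(0, -12)
(0, -27)
(-12, -27)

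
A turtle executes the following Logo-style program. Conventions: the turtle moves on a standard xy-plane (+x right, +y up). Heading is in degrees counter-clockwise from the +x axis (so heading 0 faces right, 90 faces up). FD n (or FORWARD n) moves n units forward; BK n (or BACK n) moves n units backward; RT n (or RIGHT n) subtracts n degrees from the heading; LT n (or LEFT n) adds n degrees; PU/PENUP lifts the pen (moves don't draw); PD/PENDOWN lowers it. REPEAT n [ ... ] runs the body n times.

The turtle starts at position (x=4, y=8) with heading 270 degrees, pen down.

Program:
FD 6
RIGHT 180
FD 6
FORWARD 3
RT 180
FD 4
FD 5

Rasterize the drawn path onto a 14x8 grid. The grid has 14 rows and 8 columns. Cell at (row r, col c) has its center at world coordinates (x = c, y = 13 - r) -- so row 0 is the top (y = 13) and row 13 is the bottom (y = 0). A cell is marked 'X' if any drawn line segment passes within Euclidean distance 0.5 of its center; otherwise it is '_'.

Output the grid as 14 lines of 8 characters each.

Segment 0: (4,8) -> (4,2)
Segment 1: (4,2) -> (4,8)
Segment 2: (4,8) -> (4,11)
Segment 3: (4,11) -> (4,7)
Segment 4: (4,7) -> (4,2)

Answer: ________
________
____X___
____X___
____X___
____X___
____X___
____X___
____X___
____X___
____X___
____X___
________
________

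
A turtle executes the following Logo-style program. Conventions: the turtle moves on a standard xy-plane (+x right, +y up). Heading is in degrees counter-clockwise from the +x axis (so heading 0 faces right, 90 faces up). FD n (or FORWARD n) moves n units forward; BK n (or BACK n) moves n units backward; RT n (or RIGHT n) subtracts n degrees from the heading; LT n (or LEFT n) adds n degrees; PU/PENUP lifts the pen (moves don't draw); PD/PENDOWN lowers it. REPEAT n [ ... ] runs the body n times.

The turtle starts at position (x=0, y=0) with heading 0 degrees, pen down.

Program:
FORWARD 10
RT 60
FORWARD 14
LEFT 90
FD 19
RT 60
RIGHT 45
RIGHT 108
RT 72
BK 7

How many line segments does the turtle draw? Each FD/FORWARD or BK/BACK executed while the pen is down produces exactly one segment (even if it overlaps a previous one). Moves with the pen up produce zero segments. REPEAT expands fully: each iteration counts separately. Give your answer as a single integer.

Executing turtle program step by step:
Start: pos=(0,0), heading=0, pen down
FD 10: (0,0) -> (10,0) [heading=0, draw]
RT 60: heading 0 -> 300
FD 14: (10,0) -> (17,-12.124) [heading=300, draw]
LT 90: heading 300 -> 30
FD 19: (17,-12.124) -> (33.454,-2.624) [heading=30, draw]
RT 60: heading 30 -> 330
RT 45: heading 330 -> 285
RT 108: heading 285 -> 177
RT 72: heading 177 -> 105
BK 7: (33.454,-2.624) -> (35.266,-9.386) [heading=105, draw]
Final: pos=(35.266,-9.386), heading=105, 4 segment(s) drawn
Segments drawn: 4

Answer: 4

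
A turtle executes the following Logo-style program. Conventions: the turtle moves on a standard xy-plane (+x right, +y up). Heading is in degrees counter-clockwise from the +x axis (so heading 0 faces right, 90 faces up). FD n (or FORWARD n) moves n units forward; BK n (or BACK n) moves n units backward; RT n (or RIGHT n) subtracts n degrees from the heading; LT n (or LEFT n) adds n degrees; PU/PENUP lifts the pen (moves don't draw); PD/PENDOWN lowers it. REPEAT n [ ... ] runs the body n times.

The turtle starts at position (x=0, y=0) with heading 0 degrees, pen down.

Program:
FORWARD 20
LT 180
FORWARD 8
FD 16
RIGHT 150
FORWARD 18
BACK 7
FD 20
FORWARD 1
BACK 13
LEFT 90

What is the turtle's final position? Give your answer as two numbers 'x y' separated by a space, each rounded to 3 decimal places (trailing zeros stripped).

Answer: 12.454 9.5

Derivation:
Executing turtle program step by step:
Start: pos=(0,0), heading=0, pen down
FD 20: (0,0) -> (20,0) [heading=0, draw]
LT 180: heading 0 -> 180
FD 8: (20,0) -> (12,0) [heading=180, draw]
FD 16: (12,0) -> (-4,0) [heading=180, draw]
RT 150: heading 180 -> 30
FD 18: (-4,0) -> (11.588,9) [heading=30, draw]
BK 7: (11.588,9) -> (5.526,5.5) [heading=30, draw]
FD 20: (5.526,5.5) -> (22.847,15.5) [heading=30, draw]
FD 1: (22.847,15.5) -> (23.713,16) [heading=30, draw]
BK 13: (23.713,16) -> (12.454,9.5) [heading=30, draw]
LT 90: heading 30 -> 120
Final: pos=(12.454,9.5), heading=120, 8 segment(s) drawn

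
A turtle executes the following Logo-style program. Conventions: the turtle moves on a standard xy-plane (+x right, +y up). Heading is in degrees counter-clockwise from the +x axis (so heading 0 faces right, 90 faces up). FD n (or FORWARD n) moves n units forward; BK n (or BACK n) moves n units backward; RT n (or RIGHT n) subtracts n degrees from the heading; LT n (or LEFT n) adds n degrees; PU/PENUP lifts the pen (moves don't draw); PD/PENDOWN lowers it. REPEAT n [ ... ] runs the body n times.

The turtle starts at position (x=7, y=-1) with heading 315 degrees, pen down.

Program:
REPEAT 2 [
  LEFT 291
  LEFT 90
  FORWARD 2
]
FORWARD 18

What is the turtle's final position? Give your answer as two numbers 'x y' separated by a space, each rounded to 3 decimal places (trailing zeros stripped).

Answer: 28.8 -2.86

Derivation:
Executing turtle program step by step:
Start: pos=(7,-1), heading=315, pen down
REPEAT 2 [
  -- iteration 1/2 --
  LT 291: heading 315 -> 246
  LT 90: heading 246 -> 336
  FD 2: (7,-1) -> (8.827,-1.813) [heading=336, draw]
  -- iteration 2/2 --
  LT 291: heading 336 -> 267
  LT 90: heading 267 -> 357
  FD 2: (8.827,-1.813) -> (10.824,-1.918) [heading=357, draw]
]
FD 18: (10.824,-1.918) -> (28.8,-2.86) [heading=357, draw]
Final: pos=(28.8,-2.86), heading=357, 3 segment(s) drawn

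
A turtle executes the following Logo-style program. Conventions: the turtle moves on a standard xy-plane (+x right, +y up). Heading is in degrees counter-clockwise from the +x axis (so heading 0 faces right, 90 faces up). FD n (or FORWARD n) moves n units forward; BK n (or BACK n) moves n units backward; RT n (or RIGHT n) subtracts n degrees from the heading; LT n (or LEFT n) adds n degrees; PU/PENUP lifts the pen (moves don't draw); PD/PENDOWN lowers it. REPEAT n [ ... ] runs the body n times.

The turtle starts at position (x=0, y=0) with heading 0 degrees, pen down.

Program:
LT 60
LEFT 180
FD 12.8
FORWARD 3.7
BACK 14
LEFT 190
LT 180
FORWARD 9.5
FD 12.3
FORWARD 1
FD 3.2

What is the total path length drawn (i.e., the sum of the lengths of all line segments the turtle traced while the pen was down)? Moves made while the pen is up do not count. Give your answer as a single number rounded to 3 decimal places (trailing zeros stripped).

Executing turtle program step by step:
Start: pos=(0,0), heading=0, pen down
LT 60: heading 0 -> 60
LT 180: heading 60 -> 240
FD 12.8: (0,0) -> (-6.4,-11.085) [heading=240, draw]
FD 3.7: (-6.4,-11.085) -> (-8.25,-14.289) [heading=240, draw]
BK 14: (-8.25,-14.289) -> (-1.25,-2.165) [heading=240, draw]
LT 190: heading 240 -> 70
LT 180: heading 70 -> 250
FD 9.5: (-1.25,-2.165) -> (-4.499,-11.092) [heading=250, draw]
FD 12.3: (-4.499,-11.092) -> (-8.706,-22.65) [heading=250, draw]
FD 1: (-8.706,-22.65) -> (-9.048,-23.59) [heading=250, draw]
FD 3.2: (-9.048,-23.59) -> (-10.143,-26.597) [heading=250, draw]
Final: pos=(-10.143,-26.597), heading=250, 7 segment(s) drawn

Segment lengths:
  seg 1: (0,0) -> (-6.4,-11.085), length = 12.8
  seg 2: (-6.4,-11.085) -> (-8.25,-14.289), length = 3.7
  seg 3: (-8.25,-14.289) -> (-1.25,-2.165), length = 14
  seg 4: (-1.25,-2.165) -> (-4.499,-11.092), length = 9.5
  seg 5: (-4.499,-11.092) -> (-8.706,-22.65), length = 12.3
  seg 6: (-8.706,-22.65) -> (-9.048,-23.59), length = 1
  seg 7: (-9.048,-23.59) -> (-10.143,-26.597), length = 3.2
Total = 56.5

Answer: 56.5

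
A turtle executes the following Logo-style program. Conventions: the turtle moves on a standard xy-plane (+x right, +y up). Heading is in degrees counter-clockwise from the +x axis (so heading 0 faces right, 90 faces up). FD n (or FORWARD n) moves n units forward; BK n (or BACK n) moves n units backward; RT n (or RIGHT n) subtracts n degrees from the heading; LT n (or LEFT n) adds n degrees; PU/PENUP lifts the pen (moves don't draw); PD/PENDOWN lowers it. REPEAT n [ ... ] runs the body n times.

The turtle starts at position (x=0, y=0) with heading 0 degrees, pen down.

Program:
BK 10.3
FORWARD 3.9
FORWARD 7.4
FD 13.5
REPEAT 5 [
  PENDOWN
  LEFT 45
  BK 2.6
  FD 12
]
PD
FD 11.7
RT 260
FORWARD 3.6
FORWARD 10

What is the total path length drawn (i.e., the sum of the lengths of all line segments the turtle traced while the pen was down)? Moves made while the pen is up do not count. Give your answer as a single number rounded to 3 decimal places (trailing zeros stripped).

Executing turtle program step by step:
Start: pos=(0,0), heading=0, pen down
BK 10.3: (0,0) -> (-10.3,0) [heading=0, draw]
FD 3.9: (-10.3,0) -> (-6.4,0) [heading=0, draw]
FD 7.4: (-6.4,0) -> (1,0) [heading=0, draw]
FD 13.5: (1,0) -> (14.5,0) [heading=0, draw]
REPEAT 5 [
  -- iteration 1/5 --
  PD: pen down
  LT 45: heading 0 -> 45
  BK 2.6: (14.5,0) -> (12.662,-1.838) [heading=45, draw]
  FD 12: (12.662,-1.838) -> (21.147,6.647) [heading=45, draw]
  -- iteration 2/5 --
  PD: pen down
  LT 45: heading 45 -> 90
  BK 2.6: (21.147,6.647) -> (21.147,4.047) [heading=90, draw]
  FD 12: (21.147,4.047) -> (21.147,16.047) [heading=90, draw]
  -- iteration 3/5 --
  PD: pen down
  LT 45: heading 90 -> 135
  BK 2.6: (21.147,16.047) -> (22.985,14.208) [heading=135, draw]
  FD 12: (22.985,14.208) -> (14.5,22.694) [heading=135, draw]
  -- iteration 4/5 --
  PD: pen down
  LT 45: heading 135 -> 180
  BK 2.6: (14.5,22.694) -> (17.1,22.694) [heading=180, draw]
  FD 12: (17.1,22.694) -> (5.1,22.694) [heading=180, draw]
  -- iteration 5/5 --
  PD: pen down
  LT 45: heading 180 -> 225
  BK 2.6: (5.1,22.694) -> (6.938,24.532) [heading=225, draw]
  FD 12: (6.938,24.532) -> (-1.547,16.047) [heading=225, draw]
]
PD: pen down
FD 11.7: (-1.547,16.047) -> (-9.82,7.774) [heading=225, draw]
RT 260: heading 225 -> 325
FD 3.6: (-9.82,7.774) -> (-6.871,5.709) [heading=325, draw]
FD 10: (-6.871,5.709) -> (1.321,-0.027) [heading=325, draw]
Final: pos=(1.321,-0.027), heading=325, 17 segment(s) drawn

Segment lengths:
  seg 1: (0,0) -> (-10.3,0), length = 10.3
  seg 2: (-10.3,0) -> (-6.4,0), length = 3.9
  seg 3: (-6.4,0) -> (1,0), length = 7.4
  seg 4: (1,0) -> (14.5,0), length = 13.5
  seg 5: (14.5,0) -> (12.662,-1.838), length = 2.6
  seg 6: (12.662,-1.838) -> (21.147,6.647), length = 12
  seg 7: (21.147,6.647) -> (21.147,4.047), length = 2.6
  seg 8: (21.147,4.047) -> (21.147,16.047), length = 12
  seg 9: (21.147,16.047) -> (22.985,14.208), length = 2.6
  seg 10: (22.985,14.208) -> (14.5,22.694), length = 12
  seg 11: (14.5,22.694) -> (17.1,22.694), length = 2.6
  seg 12: (17.1,22.694) -> (5.1,22.694), length = 12
  seg 13: (5.1,22.694) -> (6.938,24.532), length = 2.6
  seg 14: (6.938,24.532) -> (-1.547,16.047), length = 12
  seg 15: (-1.547,16.047) -> (-9.82,7.774), length = 11.7
  seg 16: (-9.82,7.774) -> (-6.871,5.709), length = 3.6
  seg 17: (-6.871,5.709) -> (1.321,-0.027), length = 10
Total = 133.4

Answer: 133.4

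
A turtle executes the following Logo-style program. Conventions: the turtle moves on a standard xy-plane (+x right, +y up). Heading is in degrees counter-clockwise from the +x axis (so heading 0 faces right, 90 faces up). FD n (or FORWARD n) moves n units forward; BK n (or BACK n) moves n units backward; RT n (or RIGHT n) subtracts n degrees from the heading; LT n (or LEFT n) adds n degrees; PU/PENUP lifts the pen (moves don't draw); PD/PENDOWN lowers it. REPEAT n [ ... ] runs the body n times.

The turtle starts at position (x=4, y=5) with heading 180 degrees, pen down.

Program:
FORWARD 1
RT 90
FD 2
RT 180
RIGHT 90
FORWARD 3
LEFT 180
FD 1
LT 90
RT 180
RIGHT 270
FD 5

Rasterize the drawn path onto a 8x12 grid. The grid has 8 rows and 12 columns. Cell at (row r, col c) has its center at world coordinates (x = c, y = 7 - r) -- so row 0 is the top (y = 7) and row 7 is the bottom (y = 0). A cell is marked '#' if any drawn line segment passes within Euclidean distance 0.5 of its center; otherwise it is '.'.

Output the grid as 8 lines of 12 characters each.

Segment 0: (4,5) -> (3,5)
Segment 1: (3,5) -> (3,7)
Segment 2: (3,7) -> (0,7)
Segment 3: (0,7) -> (1,7)
Segment 4: (1,7) -> (6,7)

Answer: #######.....
...#........
...##.......
............
............
............
............
............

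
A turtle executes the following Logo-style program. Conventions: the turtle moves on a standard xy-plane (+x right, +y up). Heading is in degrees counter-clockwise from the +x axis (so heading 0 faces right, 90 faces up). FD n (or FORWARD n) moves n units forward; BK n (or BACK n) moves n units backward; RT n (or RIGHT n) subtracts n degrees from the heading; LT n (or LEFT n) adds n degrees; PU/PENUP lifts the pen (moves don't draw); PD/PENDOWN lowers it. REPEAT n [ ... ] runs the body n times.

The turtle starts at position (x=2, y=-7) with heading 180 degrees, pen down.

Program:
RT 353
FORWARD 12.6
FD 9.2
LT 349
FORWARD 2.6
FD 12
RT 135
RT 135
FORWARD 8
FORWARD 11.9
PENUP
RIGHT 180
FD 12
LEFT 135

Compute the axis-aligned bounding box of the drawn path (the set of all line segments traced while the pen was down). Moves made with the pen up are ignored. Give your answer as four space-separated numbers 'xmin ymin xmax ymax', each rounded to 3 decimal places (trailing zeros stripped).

Executing turtle program step by step:
Start: pos=(2,-7), heading=180, pen down
RT 353: heading 180 -> 187
FD 12.6: (2,-7) -> (-10.506,-8.536) [heading=187, draw]
FD 9.2: (-10.506,-8.536) -> (-19.638,-9.657) [heading=187, draw]
LT 349: heading 187 -> 176
FD 2.6: (-19.638,-9.657) -> (-22.231,-9.475) [heading=176, draw]
FD 12: (-22.231,-9.475) -> (-34.202,-8.638) [heading=176, draw]
RT 135: heading 176 -> 41
RT 135: heading 41 -> 266
FD 8: (-34.202,-8.638) -> (-34.76,-16.619) [heading=266, draw]
FD 11.9: (-34.76,-16.619) -> (-35.59,-28.49) [heading=266, draw]
PU: pen up
RT 180: heading 266 -> 86
FD 12: (-35.59,-28.49) -> (-34.753,-16.519) [heading=86, move]
LT 135: heading 86 -> 221
Final: pos=(-34.753,-16.519), heading=221, 6 segment(s) drawn

Segment endpoints: x in {-35.59, -34.76, -34.202, -22.231, -19.638, -10.506, 2}, y in {-28.49, -16.619, -9.657, -9.475, -8.638, -8.536, -7}
xmin=-35.59, ymin=-28.49, xmax=2, ymax=-7

Answer: -35.59 -28.49 2 -7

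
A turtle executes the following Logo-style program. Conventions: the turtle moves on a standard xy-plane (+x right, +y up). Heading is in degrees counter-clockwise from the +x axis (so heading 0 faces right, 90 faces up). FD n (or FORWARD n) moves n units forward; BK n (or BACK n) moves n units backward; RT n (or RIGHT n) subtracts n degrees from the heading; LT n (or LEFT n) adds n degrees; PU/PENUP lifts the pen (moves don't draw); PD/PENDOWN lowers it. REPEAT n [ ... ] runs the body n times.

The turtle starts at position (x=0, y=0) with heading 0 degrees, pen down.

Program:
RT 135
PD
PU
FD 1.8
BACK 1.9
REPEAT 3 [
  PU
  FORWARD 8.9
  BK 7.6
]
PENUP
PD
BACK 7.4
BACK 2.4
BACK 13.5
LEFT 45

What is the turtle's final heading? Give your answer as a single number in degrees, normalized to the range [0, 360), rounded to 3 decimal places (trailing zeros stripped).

Executing turtle program step by step:
Start: pos=(0,0), heading=0, pen down
RT 135: heading 0 -> 225
PD: pen down
PU: pen up
FD 1.8: (0,0) -> (-1.273,-1.273) [heading=225, move]
BK 1.9: (-1.273,-1.273) -> (0.071,0.071) [heading=225, move]
REPEAT 3 [
  -- iteration 1/3 --
  PU: pen up
  FD 8.9: (0.071,0.071) -> (-6.223,-6.223) [heading=225, move]
  BK 7.6: (-6.223,-6.223) -> (-0.849,-0.849) [heading=225, move]
  -- iteration 2/3 --
  PU: pen up
  FD 8.9: (-0.849,-0.849) -> (-7.142,-7.142) [heading=225, move]
  BK 7.6: (-7.142,-7.142) -> (-1.768,-1.768) [heading=225, move]
  -- iteration 3/3 --
  PU: pen up
  FD 8.9: (-1.768,-1.768) -> (-8.061,-8.061) [heading=225, move]
  BK 7.6: (-8.061,-8.061) -> (-2.687,-2.687) [heading=225, move]
]
PU: pen up
PD: pen down
BK 7.4: (-2.687,-2.687) -> (2.546,2.546) [heading=225, draw]
BK 2.4: (2.546,2.546) -> (4.243,4.243) [heading=225, draw]
BK 13.5: (4.243,4.243) -> (13.789,13.789) [heading=225, draw]
LT 45: heading 225 -> 270
Final: pos=(13.789,13.789), heading=270, 3 segment(s) drawn

Answer: 270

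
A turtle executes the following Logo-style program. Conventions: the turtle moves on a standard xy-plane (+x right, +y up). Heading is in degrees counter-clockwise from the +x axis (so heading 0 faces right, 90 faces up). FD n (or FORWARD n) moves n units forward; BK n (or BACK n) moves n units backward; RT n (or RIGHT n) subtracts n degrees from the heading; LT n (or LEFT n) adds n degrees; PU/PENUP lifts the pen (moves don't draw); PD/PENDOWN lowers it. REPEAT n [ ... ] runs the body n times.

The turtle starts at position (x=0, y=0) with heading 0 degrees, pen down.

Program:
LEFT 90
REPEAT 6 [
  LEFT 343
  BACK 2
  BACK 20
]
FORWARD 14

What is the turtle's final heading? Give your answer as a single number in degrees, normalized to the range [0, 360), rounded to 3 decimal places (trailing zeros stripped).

Answer: 348

Derivation:
Executing turtle program step by step:
Start: pos=(0,0), heading=0, pen down
LT 90: heading 0 -> 90
REPEAT 6 [
  -- iteration 1/6 --
  LT 343: heading 90 -> 73
  BK 2: (0,0) -> (-0.585,-1.913) [heading=73, draw]
  BK 20: (-0.585,-1.913) -> (-6.432,-21.039) [heading=73, draw]
  -- iteration 2/6 --
  LT 343: heading 73 -> 56
  BK 2: (-6.432,-21.039) -> (-7.551,-22.697) [heading=56, draw]
  BK 20: (-7.551,-22.697) -> (-18.734,-39.278) [heading=56, draw]
  -- iteration 3/6 --
  LT 343: heading 56 -> 39
  BK 2: (-18.734,-39.278) -> (-20.289,-40.536) [heading=39, draw]
  BK 20: (-20.289,-40.536) -> (-35.832,-53.123) [heading=39, draw]
  -- iteration 4/6 --
  LT 343: heading 39 -> 22
  BK 2: (-35.832,-53.123) -> (-37.686,-53.872) [heading=22, draw]
  BK 20: (-37.686,-53.872) -> (-56.23,-61.364) [heading=22, draw]
  -- iteration 5/6 --
  LT 343: heading 22 -> 5
  BK 2: (-56.23,-61.364) -> (-58.222,-61.538) [heading=5, draw]
  BK 20: (-58.222,-61.538) -> (-78.146,-63.281) [heading=5, draw]
  -- iteration 6/6 --
  LT 343: heading 5 -> 348
  BK 2: (-78.146,-63.281) -> (-80.102,-62.866) [heading=348, draw]
  BK 20: (-80.102,-62.866) -> (-99.665,-58.707) [heading=348, draw]
]
FD 14: (-99.665,-58.707) -> (-85.971,-61.618) [heading=348, draw]
Final: pos=(-85.971,-61.618), heading=348, 13 segment(s) drawn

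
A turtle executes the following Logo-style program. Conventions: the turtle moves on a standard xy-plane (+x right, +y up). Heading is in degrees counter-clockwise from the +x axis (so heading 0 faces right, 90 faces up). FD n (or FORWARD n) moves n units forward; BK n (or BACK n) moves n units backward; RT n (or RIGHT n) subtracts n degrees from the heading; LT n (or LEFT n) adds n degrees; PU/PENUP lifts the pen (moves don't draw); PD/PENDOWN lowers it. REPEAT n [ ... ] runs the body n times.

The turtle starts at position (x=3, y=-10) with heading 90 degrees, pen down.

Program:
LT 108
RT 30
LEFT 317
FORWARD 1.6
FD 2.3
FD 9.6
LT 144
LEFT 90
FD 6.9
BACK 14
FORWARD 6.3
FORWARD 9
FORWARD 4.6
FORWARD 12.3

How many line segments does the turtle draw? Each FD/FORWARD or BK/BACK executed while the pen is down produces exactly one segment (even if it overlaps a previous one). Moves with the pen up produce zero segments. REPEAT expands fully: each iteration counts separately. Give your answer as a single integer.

Executing turtle program step by step:
Start: pos=(3,-10), heading=90, pen down
LT 108: heading 90 -> 198
RT 30: heading 198 -> 168
LT 317: heading 168 -> 125
FD 1.6: (3,-10) -> (2.082,-8.689) [heading=125, draw]
FD 2.3: (2.082,-8.689) -> (0.763,-6.805) [heading=125, draw]
FD 9.6: (0.763,-6.805) -> (-4.743,1.059) [heading=125, draw]
LT 144: heading 125 -> 269
LT 90: heading 269 -> 359
FD 6.9: (-4.743,1.059) -> (2.156,0.938) [heading=359, draw]
BK 14: (2.156,0.938) -> (-11.842,1.182) [heading=359, draw]
FD 6.3: (-11.842,1.182) -> (-5.543,1.073) [heading=359, draw]
FD 9: (-5.543,1.073) -> (3.455,0.915) [heading=359, draw]
FD 4.6: (3.455,0.915) -> (8.055,0.835) [heading=359, draw]
FD 12.3: (8.055,0.835) -> (20.353,0.62) [heading=359, draw]
Final: pos=(20.353,0.62), heading=359, 9 segment(s) drawn
Segments drawn: 9

Answer: 9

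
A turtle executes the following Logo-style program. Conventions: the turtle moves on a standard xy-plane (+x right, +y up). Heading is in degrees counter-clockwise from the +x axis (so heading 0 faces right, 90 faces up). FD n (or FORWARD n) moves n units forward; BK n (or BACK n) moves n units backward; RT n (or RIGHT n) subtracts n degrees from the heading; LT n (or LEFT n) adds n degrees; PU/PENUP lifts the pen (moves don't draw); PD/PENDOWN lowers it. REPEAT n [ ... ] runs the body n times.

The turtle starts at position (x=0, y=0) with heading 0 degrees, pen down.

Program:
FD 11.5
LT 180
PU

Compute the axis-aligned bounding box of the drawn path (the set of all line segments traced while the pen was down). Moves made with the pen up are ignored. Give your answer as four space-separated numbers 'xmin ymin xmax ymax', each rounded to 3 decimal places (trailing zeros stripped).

Answer: 0 0 11.5 0

Derivation:
Executing turtle program step by step:
Start: pos=(0,0), heading=0, pen down
FD 11.5: (0,0) -> (11.5,0) [heading=0, draw]
LT 180: heading 0 -> 180
PU: pen up
Final: pos=(11.5,0), heading=180, 1 segment(s) drawn

Segment endpoints: x in {0, 11.5}, y in {0}
xmin=0, ymin=0, xmax=11.5, ymax=0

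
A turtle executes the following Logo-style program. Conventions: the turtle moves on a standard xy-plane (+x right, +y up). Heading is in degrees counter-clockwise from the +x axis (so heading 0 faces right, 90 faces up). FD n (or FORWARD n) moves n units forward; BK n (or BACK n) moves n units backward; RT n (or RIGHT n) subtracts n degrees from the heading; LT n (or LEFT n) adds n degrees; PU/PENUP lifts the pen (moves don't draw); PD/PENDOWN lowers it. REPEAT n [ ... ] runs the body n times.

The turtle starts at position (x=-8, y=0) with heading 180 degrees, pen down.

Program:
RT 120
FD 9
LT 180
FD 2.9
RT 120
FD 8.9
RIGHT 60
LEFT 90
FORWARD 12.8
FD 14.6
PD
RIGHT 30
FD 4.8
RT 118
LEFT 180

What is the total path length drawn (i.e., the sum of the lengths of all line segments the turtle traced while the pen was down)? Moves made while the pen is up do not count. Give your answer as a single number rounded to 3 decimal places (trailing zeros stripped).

Answer: 53

Derivation:
Executing turtle program step by step:
Start: pos=(-8,0), heading=180, pen down
RT 120: heading 180 -> 60
FD 9: (-8,0) -> (-3.5,7.794) [heading=60, draw]
LT 180: heading 60 -> 240
FD 2.9: (-3.5,7.794) -> (-4.95,5.283) [heading=240, draw]
RT 120: heading 240 -> 120
FD 8.9: (-4.95,5.283) -> (-9.4,12.99) [heading=120, draw]
RT 60: heading 120 -> 60
LT 90: heading 60 -> 150
FD 12.8: (-9.4,12.99) -> (-20.485,19.39) [heading=150, draw]
FD 14.6: (-20.485,19.39) -> (-33.129,26.69) [heading=150, draw]
PD: pen down
RT 30: heading 150 -> 120
FD 4.8: (-33.129,26.69) -> (-35.529,30.847) [heading=120, draw]
RT 118: heading 120 -> 2
LT 180: heading 2 -> 182
Final: pos=(-35.529,30.847), heading=182, 6 segment(s) drawn

Segment lengths:
  seg 1: (-8,0) -> (-3.5,7.794), length = 9
  seg 2: (-3.5,7.794) -> (-4.95,5.283), length = 2.9
  seg 3: (-4.95,5.283) -> (-9.4,12.99), length = 8.9
  seg 4: (-9.4,12.99) -> (-20.485,19.39), length = 12.8
  seg 5: (-20.485,19.39) -> (-33.129,26.69), length = 14.6
  seg 6: (-33.129,26.69) -> (-35.529,30.847), length = 4.8
Total = 53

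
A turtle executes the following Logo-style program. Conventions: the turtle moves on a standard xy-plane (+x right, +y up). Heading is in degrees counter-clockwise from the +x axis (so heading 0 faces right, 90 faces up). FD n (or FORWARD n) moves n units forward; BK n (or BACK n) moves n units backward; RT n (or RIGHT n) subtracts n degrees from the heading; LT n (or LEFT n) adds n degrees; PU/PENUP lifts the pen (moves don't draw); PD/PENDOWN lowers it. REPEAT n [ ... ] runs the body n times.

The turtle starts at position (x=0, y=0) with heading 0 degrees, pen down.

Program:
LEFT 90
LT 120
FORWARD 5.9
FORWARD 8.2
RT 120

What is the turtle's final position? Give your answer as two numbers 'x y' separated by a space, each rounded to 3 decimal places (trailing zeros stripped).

Answer: -12.211 -7.05

Derivation:
Executing turtle program step by step:
Start: pos=(0,0), heading=0, pen down
LT 90: heading 0 -> 90
LT 120: heading 90 -> 210
FD 5.9: (0,0) -> (-5.11,-2.95) [heading=210, draw]
FD 8.2: (-5.11,-2.95) -> (-12.211,-7.05) [heading=210, draw]
RT 120: heading 210 -> 90
Final: pos=(-12.211,-7.05), heading=90, 2 segment(s) drawn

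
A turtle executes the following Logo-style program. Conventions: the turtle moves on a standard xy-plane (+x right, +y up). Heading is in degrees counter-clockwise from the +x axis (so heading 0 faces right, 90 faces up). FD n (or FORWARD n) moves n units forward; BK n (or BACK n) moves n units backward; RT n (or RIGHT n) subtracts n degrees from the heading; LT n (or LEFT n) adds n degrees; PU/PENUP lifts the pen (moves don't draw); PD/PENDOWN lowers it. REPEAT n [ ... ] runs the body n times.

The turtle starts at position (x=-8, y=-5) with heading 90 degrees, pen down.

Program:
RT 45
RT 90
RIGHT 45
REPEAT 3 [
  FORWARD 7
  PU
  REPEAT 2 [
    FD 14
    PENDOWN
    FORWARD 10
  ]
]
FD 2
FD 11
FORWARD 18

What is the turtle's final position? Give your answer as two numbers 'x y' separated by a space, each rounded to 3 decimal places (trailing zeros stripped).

Answer: -8 -201

Derivation:
Executing turtle program step by step:
Start: pos=(-8,-5), heading=90, pen down
RT 45: heading 90 -> 45
RT 90: heading 45 -> 315
RT 45: heading 315 -> 270
REPEAT 3 [
  -- iteration 1/3 --
  FD 7: (-8,-5) -> (-8,-12) [heading=270, draw]
  PU: pen up
  REPEAT 2 [
    -- iteration 1/2 --
    FD 14: (-8,-12) -> (-8,-26) [heading=270, move]
    PD: pen down
    FD 10: (-8,-26) -> (-8,-36) [heading=270, draw]
    -- iteration 2/2 --
    FD 14: (-8,-36) -> (-8,-50) [heading=270, draw]
    PD: pen down
    FD 10: (-8,-50) -> (-8,-60) [heading=270, draw]
  ]
  -- iteration 2/3 --
  FD 7: (-8,-60) -> (-8,-67) [heading=270, draw]
  PU: pen up
  REPEAT 2 [
    -- iteration 1/2 --
    FD 14: (-8,-67) -> (-8,-81) [heading=270, move]
    PD: pen down
    FD 10: (-8,-81) -> (-8,-91) [heading=270, draw]
    -- iteration 2/2 --
    FD 14: (-8,-91) -> (-8,-105) [heading=270, draw]
    PD: pen down
    FD 10: (-8,-105) -> (-8,-115) [heading=270, draw]
  ]
  -- iteration 3/3 --
  FD 7: (-8,-115) -> (-8,-122) [heading=270, draw]
  PU: pen up
  REPEAT 2 [
    -- iteration 1/2 --
    FD 14: (-8,-122) -> (-8,-136) [heading=270, move]
    PD: pen down
    FD 10: (-8,-136) -> (-8,-146) [heading=270, draw]
    -- iteration 2/2 --
    FD 14: (-8,-146) -> (-8,-160) [heading=270, draw]
    PD: pen down
    FD 10: (-8,-160) -> (-8,-170) [heading=270, draw]
  ]
]
FD 2: (-8,-170) -> (-8,-172) [heading=270, draw]
FD 11: (-8,-172) -> (-8,-183) [heading=270, draw]
FD 18: (-8,-183) -> (-8,-201) [heading=270, draw]
Final: pos=(-8,-201), heading=270, 15 segment(s) drawn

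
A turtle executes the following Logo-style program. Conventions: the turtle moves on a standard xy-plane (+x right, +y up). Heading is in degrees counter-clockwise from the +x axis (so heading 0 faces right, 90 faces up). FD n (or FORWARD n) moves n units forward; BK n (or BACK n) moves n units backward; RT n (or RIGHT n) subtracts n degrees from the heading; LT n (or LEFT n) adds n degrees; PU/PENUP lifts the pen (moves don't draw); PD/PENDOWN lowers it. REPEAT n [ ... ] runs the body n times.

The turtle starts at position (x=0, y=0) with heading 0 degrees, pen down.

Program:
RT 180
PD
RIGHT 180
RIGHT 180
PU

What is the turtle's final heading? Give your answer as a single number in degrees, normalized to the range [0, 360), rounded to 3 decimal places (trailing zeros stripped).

Executing turtle program step by step:
Start: pos=(0,0), heading=0, pen down
RT 180: heading 0 -> 180
PD: pen down
RT 180: heading 180 -> 0
RT 180: heading 0 -> 180
PU: pen up
Final: pos=(0,0), heading=180, 0 segment(s) drawn

Answer: 180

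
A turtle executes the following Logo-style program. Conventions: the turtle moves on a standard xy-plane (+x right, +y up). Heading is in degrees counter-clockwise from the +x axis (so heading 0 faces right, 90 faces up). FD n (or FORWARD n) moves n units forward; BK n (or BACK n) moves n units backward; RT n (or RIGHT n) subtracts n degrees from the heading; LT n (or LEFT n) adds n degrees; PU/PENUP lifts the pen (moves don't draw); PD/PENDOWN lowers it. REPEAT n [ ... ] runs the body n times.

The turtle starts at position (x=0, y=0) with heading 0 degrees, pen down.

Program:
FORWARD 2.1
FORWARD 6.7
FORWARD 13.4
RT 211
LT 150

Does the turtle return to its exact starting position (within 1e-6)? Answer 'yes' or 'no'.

Answer: no

Derivation:
Executing turtle program step by step:
Start: pos=(0,0), heading=0, pen down
FD 2.1: (0,0) -> (2.1,0) [heading=0, draw]
FD 6.7: (2.1,0) -> (8.8,0) [heading=0, draw]
FD 13.4: (8.8,0) -> (22.2,0) [heading=0, draw]
RT 211: heading 0 -> 149
LT 150: heading 149 -> 299
Final: pos=(22.2,0), heading=299, 3 segment(s) drawn

Start position: (0, 0)
Final position: (22.2, 0)
Distance = 22.2; >= 1e-6 -> NOT closed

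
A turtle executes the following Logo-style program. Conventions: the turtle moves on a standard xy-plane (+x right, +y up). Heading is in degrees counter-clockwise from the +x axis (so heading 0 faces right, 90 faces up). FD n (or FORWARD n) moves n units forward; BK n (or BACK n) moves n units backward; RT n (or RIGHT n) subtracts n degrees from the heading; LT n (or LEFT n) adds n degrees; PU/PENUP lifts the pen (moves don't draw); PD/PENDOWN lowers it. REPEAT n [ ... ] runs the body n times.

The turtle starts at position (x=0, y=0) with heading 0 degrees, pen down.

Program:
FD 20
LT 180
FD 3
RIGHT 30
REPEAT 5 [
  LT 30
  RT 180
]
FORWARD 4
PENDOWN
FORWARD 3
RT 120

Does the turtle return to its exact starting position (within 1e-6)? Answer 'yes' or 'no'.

Answer: no

Derivation:
Executing turtle program step by step:
Start: pos=(0,0), heading=0, pen down
FD 20: (0,0) -> (20,0) [heading=0, draw]
LT 180: heading 0 -> 180
FD 3: (20,0) -> (17,0) [heading=180, draw]
RT 30: heading 180 -> 150
REPEAT 5 [
  -- iteration 1/5 --
  LT 30: heading 150 -> 180
  RT 180: heading 180 -> 0
  -- iteration 2/5 --
  LT 30: heading 0 -> 30
  RT 180: heading 30 -> 210
  -- iteration 3/5 --
  LT 30: heading 210 -> 240
  RT 180: heading 240 -> 60
  -- iteration 4/5 --
  LT 30: heading 60 -> 90
  RT 180: heading 90 -> 270
  -- iteration 5/5 --
  LT 30: heading 270 -> 300
  RT 180: heading 300 -> 120
]
FD 4: (17,0) -> (15,3.464) [heading=120, draw]
PD: pen down
FD 3: (15,3.464) -> (13.5,6.062) [heading=120, draw]
RT 120: heading 120 -> 0
Final: pos=(13.5,6.062), heading=0, 4 segment(s) drawn

Start position: (0, 0)
Final position: (13.5, 6.062)
Distance = 14.799; >= 1e-6 -> NOT closed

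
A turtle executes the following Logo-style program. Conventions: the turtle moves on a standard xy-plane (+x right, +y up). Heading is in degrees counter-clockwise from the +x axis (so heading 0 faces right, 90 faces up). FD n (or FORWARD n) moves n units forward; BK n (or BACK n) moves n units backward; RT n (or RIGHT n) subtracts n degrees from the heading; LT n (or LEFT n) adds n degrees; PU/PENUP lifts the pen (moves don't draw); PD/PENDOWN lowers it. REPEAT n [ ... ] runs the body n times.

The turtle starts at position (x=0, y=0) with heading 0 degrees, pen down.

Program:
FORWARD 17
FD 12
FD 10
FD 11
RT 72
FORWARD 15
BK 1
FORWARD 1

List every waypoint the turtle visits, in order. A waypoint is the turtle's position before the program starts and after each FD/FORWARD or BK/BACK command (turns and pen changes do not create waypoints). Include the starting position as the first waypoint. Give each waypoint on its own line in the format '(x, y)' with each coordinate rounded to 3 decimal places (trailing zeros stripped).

Answer: (0, 0)
(17, 0)
(29, 0)
(39, 0)
(50, 0)
(54.635, -14.266)
(54.326, -13.315)
(54.635, -14.266)

Derivation:
Executing turtle program step by step:
Start: pos=(0,0), heading=0, pen down
FD 17: (0,0) -> (17,0) [heading=0, draw]
FD 12: (17,0) -> (29,0) [heading=0, draw]
FD 10: (29,0) -> (39,0) [heading=0, draw]
FD 11: (39,0) -> (50,0) [heading=0, draw]
RT 72: heading 0 -> 288
FD 15: (50,0) -> (54.635,-14.266) [heading=288, draw]
BK 1: (54.635,-14.266) -> (54.326,-13.315) [heading=288, draw]
FD 1: (54.326,-13.315) -> (54.635,-14.266) [heading=288, draw]
Final: pos=(54.635,-14.266), heading=288, 7 segment(s) drawn
Waypoints (8 total):
(0, 0)
(17, 0)
(29, 0)
(39, 0)
(50, 0)
(54.635, -14.266)
(54.326, -13.315)
(54.635, -14.266)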